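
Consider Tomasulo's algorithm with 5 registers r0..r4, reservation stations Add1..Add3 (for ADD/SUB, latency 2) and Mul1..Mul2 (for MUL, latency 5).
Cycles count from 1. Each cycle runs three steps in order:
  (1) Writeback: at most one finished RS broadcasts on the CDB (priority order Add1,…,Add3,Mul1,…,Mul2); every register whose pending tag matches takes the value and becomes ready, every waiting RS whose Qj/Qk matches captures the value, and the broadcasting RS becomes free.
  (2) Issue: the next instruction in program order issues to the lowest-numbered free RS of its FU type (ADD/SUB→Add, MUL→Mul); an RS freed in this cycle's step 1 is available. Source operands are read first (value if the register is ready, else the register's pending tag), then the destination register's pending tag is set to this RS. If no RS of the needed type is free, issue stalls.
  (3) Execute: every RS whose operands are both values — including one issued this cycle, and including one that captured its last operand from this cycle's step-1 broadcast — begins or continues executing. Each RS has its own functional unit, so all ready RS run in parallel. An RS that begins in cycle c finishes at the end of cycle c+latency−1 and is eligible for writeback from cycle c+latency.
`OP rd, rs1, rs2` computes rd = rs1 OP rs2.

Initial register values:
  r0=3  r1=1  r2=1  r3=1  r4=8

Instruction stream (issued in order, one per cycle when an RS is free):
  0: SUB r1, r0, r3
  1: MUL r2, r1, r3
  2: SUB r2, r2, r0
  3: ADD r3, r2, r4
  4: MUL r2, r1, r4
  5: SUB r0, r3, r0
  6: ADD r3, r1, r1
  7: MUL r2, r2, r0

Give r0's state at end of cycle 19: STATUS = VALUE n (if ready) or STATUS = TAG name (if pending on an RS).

STATUS = VALUE 4

cycle 1: issue SUB r1<-Add1 // r0:3,r1:Add1,r2:1,r3:1,r4:8
cycle 2: issue MUL r2<-Mul1 // r0:3,r1:Add1,r2:Mul1,r3:1,r4:8
cycle 3: CDB Add1=2; issue SUB r2<-Add1 // r0:3,r1:2,r2:Add1,r3:1,r4:8
cycle 4: issue ADD r3<-Add2 // r0:3,r1:2,r2:Add1,r3:Add2,r4:8
cycle 5: issue MUL r2<-Mul2 // r0:3,r1:2,r2:Mul2,r3:Add2,r4:8
cycle 6: issue SUB r0<-Add3 // r0:Add3,r1:2,r2:Mul2,r3:Add2,r4:8
cycle 7: stall // r0:Add3,r1:2,r2:Mul2,r3:Add2,r4:8
cycle 8: CDB Mul1=2; stall // r0:Add3,r1:2,r2:Mul2,r3:Add2,r4:8
cycle 9: stall // r0:Add3,r1:2,r2:Mul2,r3:Add2,r4:8
cycle 10: CDB Add1=-1; issue ADD r3<-Add1 // r0:Add3,r1:2,r2:Mul2,r3:Add1,r4:8
cycle 11: CDB Mul2=16; issue MUL r2<-Mul1 // r0:Add3,r1:2,r2:Mul1,r3:Add1,r4:8
cycle 12: CDB Add1=4 // r0:Add3,r1:2,r2:Mul1,r3:4,r4:8
cycle 13: CDB Add2=7 // r0:Add3,r1:2,r2:Mul1,r3:4,r4:8
cycle 14: - // r0:Add3,r1:2,r2:Mul1,r3:4,r4:8
cycle 15: CDB Add3=4 // r0:4,r1:2,r2:Mul1,r3:4,r4:8
cycle 16: - // r0:4,r1:2,r2:Mul1,r3:4,r4:8
cycle 17: - // r0:4,r1:2,r2:Mul1,r3:4,r4:8
cycle 18: - // r0:4,r1:2,r2:Mul1,r3:4,r4:8
cycle 19: - // r0:4,r1:2,r2:Mul1,r3:4,r4:8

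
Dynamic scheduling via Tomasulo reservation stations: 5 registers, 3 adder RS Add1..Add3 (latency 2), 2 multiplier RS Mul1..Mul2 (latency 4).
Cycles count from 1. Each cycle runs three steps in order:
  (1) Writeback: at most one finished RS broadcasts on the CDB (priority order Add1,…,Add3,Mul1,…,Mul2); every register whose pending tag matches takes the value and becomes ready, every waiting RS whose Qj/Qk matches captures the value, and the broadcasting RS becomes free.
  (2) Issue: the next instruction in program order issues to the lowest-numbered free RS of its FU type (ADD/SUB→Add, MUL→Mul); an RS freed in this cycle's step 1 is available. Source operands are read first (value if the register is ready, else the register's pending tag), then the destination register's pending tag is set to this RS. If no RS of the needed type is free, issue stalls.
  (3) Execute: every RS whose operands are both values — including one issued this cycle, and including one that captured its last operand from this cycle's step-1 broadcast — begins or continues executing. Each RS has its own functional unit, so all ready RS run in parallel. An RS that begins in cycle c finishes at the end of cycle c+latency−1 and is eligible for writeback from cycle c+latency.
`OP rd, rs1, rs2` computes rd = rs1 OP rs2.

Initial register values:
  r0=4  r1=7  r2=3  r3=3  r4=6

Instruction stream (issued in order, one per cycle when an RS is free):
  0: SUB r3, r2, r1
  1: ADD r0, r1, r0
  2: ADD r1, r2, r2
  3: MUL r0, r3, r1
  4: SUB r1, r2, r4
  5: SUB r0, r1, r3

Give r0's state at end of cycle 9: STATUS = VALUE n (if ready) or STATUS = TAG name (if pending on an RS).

c1: issue SUB r3<-Add1 | r0:4,r1:7,r2:3,r3:Add1,r4:6
c2: issue ADD r0<-Add2 | r0:Add2,r1:7,r2:3,r3:Add1,r4:6
c3: CDB Add1=-4; issue ADD r1<-Add1 | r0:Add2,r1:Add1,r2:3,r3:-4,r4:6
c4: CDB Add2=11; issue MUL r0<-Mul1 | r0:Mul1,r1:Add1,r2:3,r3:-4,r4:6
c5: CDB Add1=6; issue SUB r1<-Add1 | r0:Mul1,r1:Add1,r2:3,r3:-4,r4:6
c6: issue SUB r0<-Add2 | r0:Add2,r1:Add1,r2:3,r3:-4,r4:6
c7: CDB Add1=-3 | r0:Add2,r1:-3,r2:3,r3:-4,r4:6
c8: - | r0:Add2,r1:-3,r2:3,r3:-4,r4:6
c9: CDB Add2=1 | r0:1,r1:-3,r2:3,r3:-4,r4:6

STATUS = VALUE 1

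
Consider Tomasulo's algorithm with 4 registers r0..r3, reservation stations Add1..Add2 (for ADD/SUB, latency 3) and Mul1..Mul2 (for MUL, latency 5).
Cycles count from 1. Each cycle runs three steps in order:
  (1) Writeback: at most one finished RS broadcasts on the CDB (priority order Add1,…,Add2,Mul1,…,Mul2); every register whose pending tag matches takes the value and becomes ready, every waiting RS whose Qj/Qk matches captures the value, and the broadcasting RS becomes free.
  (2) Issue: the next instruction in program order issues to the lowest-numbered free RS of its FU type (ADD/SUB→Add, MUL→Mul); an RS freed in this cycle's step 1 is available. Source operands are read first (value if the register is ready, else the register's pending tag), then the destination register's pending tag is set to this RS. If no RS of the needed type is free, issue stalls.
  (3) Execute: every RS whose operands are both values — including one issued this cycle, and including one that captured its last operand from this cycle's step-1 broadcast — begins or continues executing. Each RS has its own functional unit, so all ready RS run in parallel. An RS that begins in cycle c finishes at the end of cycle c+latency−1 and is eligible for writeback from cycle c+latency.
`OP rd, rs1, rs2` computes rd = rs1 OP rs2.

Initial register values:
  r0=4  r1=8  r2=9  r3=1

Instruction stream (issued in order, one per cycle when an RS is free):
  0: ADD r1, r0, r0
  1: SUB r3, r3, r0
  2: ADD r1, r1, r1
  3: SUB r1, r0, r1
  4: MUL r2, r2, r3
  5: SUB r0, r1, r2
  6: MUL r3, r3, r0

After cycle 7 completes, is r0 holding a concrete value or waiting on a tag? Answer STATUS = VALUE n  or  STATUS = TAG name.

STATUS = TAG Add1

  c1: issue ADD r1<-Add1  regs: r0:4,r1:Add1,r2:9,r3:1
  c2: issue SUB r3<-Add2  regs: r0:4,r1:Add1,r2:9,r3:Add2
  c3: stall  regs: r0:4,r1:Add1,r2:9,r3:Add2
  c4: CDB Add1=8; issue ADD r1<-Add1  regs: r0:4,r1:Add1,r2:9,r3:Add2
  c5: CDB Add2=-3; issue SUB r1<-Add2  regs: r0:4,r1:Add2,r2:9,r3:-3
  c6: issue MUL r2<-Mul1  regs: r0:4,r1:Add2,r2:Mul1,r3:-3
  c7: CDB Add1=16; issue SUB r0<-Add1  regs: r0:Add1,r1:Add2,r2:Mul1,r3:-3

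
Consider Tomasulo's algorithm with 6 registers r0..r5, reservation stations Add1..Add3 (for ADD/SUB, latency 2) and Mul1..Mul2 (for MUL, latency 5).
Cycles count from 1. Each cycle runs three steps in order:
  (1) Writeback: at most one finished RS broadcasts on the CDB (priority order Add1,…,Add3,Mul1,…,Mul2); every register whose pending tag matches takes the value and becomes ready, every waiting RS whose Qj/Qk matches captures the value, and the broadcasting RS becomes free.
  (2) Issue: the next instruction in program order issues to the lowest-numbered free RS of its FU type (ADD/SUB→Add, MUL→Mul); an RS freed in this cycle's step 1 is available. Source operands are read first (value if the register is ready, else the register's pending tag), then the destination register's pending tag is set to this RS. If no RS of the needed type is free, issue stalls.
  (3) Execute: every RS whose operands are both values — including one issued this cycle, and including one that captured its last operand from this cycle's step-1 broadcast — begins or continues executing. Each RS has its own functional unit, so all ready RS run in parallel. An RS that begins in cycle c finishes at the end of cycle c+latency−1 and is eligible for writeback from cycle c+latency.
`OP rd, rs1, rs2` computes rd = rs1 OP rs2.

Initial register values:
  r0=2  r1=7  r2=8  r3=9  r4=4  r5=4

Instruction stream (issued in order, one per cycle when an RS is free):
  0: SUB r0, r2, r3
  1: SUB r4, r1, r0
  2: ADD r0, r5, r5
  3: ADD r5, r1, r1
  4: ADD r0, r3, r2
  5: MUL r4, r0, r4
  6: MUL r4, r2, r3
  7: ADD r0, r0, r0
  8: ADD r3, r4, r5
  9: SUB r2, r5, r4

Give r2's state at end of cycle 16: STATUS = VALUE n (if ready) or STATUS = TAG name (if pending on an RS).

cycle 1: issue SUB r0<-Add1 // r0:Add1,r1:7,r2:8,r3:9,r4:4,r5:4
cycle 2: issue SUB r4<-Add2 // r0:Add1,r1:7,r2:8,r3:9,r4:Add2,r5:4
cycle 3: CDB Add1=-1; issue ADD r0<-Add1 // r0:Add1,r1:7,r2:8,r3:9,r4:Add2,r5:4
cycle 4: issue ADD r5<-Add3 // r0:Add1,r1:7,r2:8,r3:9,r4:Add2,r5:Add3
cycle 5: CDB Add1=8; issue ADD r0<-Add1 // r0:Add1,r1:7,r2:8,r3:9,r4:Add2,r5:Add3
cycle 6: CDB Add2=8; issue MUL r4<-Mul1 // r0:Add1,r1:7,r2:8,r3:9,r4:Mul1,r5:Add3
cycle 7: CDB Add1=17; issue MUL r4<-Mul2 // r0:17,r1:7,r2:8,r3:9,r4:Mul2,r5:Add3
cycle 8: CDB Add3=14; issue ADD r0<-Add1 // r0:Add1,r1:7,r2:8,r3:9,r4:Mul2,r5:14
cycle 9: issue ADD r3<-Add2 // r0:Add1,r1:7,r2:8,r3:Add2,r4:Mul2,r5:14
cycle 10: CDB Add1=34; issue SUB r2<-Add1 // r0:34,r1:7,r2:Add1,r3:Add2,r4:Mul2,r5:14
cycle 11: - // r0:34,r1:7,r2:Add1,r3:Add2,r4:Mul2,r5:14
cycle 12: CDB Mul1=136 // r0:34,r1:7,r2:Add1,r3:Add2,r4:Mul2,r5:14
cycle 13: CDB Mul2=72 // r0:34,r1:7,r2:Add1,r3:Add2,r4:72,r5:14
cycle 14: - // r0:34,r1:7,r2:Add1,r3:Add2,r4:72,r5:14
cycle 15: CDB Add1=-58 // r0:34,r1:7,r2:-58,r3:Add2,r4:72,r5:14
cycle 16: CDB Add2=86 // r0:34,r1:7,r2:-58,r3:86,r4:72,r5:14

STATUS = VALUE -58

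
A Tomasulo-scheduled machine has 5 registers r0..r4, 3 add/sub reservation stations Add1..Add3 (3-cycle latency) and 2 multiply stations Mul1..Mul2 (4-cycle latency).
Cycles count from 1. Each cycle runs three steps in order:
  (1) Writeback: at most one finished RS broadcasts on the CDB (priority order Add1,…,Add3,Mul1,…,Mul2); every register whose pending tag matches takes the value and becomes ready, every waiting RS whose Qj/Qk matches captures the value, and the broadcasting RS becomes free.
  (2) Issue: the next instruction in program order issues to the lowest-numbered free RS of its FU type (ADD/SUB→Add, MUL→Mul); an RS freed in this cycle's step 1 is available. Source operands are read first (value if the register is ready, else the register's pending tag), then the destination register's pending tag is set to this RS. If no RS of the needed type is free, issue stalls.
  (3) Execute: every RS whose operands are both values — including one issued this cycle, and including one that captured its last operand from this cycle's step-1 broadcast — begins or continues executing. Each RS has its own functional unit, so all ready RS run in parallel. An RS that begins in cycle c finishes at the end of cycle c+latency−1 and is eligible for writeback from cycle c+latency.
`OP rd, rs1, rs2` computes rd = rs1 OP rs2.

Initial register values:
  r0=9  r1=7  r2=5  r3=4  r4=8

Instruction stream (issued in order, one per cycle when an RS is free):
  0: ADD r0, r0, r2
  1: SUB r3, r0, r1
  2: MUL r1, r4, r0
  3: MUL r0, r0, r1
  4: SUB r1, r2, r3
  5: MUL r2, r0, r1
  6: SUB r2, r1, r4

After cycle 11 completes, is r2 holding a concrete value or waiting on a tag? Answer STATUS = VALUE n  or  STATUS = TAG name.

STATUS = TAG Add2

c1: issue ADD r0<-Add1 | r0:Add1,r1:7,r2:5,r3:4,r4:8
c2: issue SUB r3<-Add2 | r0:Add1,r1:7,r2:5,r3:Add2,r4:8
c3: issue MUL r1<-Mul1 | r0:Add1,r1:Mul1,r2:5,r3:Add2,r4:8
c4: CDB Add1=14; issue MUL r0<-Mul2 | r0:Mul2,r1:Mul1,r2:5,r3:Add2,r4:8
c5: issue SUB r1<-Add1 | r0:Mul2,r1:Add1,r2:5,r3:Add2,r4:8
c6: stall | r0:Mul2,r1:Add1,r2:5,r3:Add2,r4:8
c7: CDB Add2=7; stall | r0:Mul2,r1:Add1,r2:5,r3:7,r4:8
c8: CDB Mul1=112; issue MUL r2<-Mul1 | r0:Mul2,r1:Add1,r2:Mul1,r3:7,r4:8
c9: issue SUB r2<-Add2 | r0:Mul2,r1:Add1,r2:Add2,r3:7,r4:8
c10: CDB Add1=-2 | r0:Mul2,r1:-2,r2:Add2,r3:7,r4:8
c11: - | r0:Mul2,r1:-2,r2:Add2,r3:7,r4:8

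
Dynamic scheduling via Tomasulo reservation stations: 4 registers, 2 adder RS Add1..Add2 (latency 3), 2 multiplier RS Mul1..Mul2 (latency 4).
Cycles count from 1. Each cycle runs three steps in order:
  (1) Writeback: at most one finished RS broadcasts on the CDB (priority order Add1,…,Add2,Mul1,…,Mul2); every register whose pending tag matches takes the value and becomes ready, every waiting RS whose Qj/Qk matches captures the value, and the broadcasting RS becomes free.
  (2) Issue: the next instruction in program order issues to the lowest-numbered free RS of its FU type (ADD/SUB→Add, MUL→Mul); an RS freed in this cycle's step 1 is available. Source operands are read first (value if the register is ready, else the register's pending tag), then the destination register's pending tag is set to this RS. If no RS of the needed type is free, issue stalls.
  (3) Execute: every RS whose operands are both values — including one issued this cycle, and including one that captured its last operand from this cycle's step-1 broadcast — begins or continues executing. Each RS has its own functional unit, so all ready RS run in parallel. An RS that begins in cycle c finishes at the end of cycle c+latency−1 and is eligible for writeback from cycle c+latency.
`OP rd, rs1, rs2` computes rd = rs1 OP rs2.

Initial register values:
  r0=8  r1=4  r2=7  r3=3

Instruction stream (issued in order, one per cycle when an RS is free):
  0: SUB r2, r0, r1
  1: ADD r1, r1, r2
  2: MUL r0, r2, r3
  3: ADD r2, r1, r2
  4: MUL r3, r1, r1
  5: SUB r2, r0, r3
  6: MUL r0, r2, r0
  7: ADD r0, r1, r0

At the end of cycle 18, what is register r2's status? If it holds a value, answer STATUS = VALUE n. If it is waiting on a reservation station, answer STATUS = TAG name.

c1: issue SUB r2<-Add1 | r0:8,r1:4,r2:Add1,r3:3
c2: issue ADD r1<-Add2 | r0:8,r1:Add2,r2:Add1,r3:3
c3: issue MUL r0<-Mul1 | r0:Mul1,r1:Add2,r2:Add1,r3:3
c4: CDB Add1=4; issue ADD r2<-Add1 | r0:Mul1,r1:Add2,r2:Add1,r3:3
c5: issue MUL r3<-Mul2 | r0:Mul1,r1:Add2,r2:Add1,r3:Mul2
c6: stall | r0:Mul1,r1:Add2,r2:Add1,r3:Mul2
c7: CDB Add2=8; issue SUB r2<-Add2 | r0:Mul1,r1:8,r2:Add2,r3:Mul2
c8: CDB Mul1=12; issue MUL r0<-Mul1 | r0:Mul1,r1:8,r2:Add2,r3:Mul2
c9: stall | r0:Mul1,r1:8,r2:Add2,r3:Mul2
c10: CDB Add1=12; issue ADD r0<-Add1 | r0:Add1,r1:8,r2:Add2,r3:Mul2
c11: CDB Mul2=64 | r0:Add1,r1:8,r2:Add2,r3:64
c12: - | r0:Add1,r1:8,r2:Add2,r3:64
c13: - | r0:Add1,r1:8,r2:Add2,r3:64
c14: CDB Add2=-52 | r0:Add1,r1:8,r2:-52,r3:64
c15: - | r0:Add1,r1:8,r2:-52,r3:64
c16: - | r0:Add1,r1:8,r2:-52,r3:64
c17: - | r0:Add1,r1:8,r2:-52,r3:64
c18: CDB Mul1=-624 | r0:Add1,r1:8,r2:-52,r3:64

STATUS = VALUE -52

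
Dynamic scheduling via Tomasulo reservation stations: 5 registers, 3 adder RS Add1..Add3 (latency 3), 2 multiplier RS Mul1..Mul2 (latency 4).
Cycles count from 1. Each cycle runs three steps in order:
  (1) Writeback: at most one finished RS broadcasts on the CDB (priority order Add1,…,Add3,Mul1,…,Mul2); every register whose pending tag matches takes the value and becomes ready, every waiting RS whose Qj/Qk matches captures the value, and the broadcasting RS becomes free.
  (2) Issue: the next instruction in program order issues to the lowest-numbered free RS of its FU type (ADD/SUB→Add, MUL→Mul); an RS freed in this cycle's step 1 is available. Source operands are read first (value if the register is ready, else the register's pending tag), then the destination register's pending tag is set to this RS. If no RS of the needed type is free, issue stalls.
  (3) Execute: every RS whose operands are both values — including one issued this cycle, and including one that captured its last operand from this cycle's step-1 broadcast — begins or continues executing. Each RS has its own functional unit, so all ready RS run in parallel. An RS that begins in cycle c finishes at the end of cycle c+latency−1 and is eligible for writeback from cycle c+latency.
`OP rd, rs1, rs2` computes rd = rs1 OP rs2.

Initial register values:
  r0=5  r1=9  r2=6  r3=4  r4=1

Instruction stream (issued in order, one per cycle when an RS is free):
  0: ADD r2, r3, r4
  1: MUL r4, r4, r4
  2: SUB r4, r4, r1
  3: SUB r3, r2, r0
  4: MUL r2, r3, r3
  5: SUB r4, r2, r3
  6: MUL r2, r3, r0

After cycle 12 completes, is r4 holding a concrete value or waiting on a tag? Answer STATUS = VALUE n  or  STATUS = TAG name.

STATUS = TAG Add3

  c1: issue ADD r2<-Add1  regs: r0:5,r1:9,r2:Add1,r3:4,r4:1
  c2: issue MUL r4<-Mul1  regs: r0:5,r1:9,r2:Add1,r3:4,r4:Mul1
  c3: issue SUB r4<-Add2  regs: r0:5,r1:9,r2:Add1,r3:4,r4:Add2
  c4: CDB Add1=5; issue SUB r3<-Add1  regs: r0:5,r1:9,r2:5,r3:Add1,r4:Add2
  c5: issue MUL r2<-Mul2  regs: r0:5,r1:9,r2:Mul2,r3:Add1,r4:Add2
  c6: CDB Mul1=1; issue SUB r4<-Add3  regs: r0:5,r1:9,r2:Mul2,r3:Add1,r4:Add3
  c7: CDB Add1=0; issue MUL r2<-Mul1  regs: r0:5,r1:9,r2:Mul1,r3:0,r4:Add3
  c8: -  regs: r0:5,r1:9,r2:Mul1,r3:0,r4:Add3
  c9: CDB Add2=-8  regs: r0:5,r1:9,r2:Mul1,r3:0,r4:Add3
  c10: -  regs: r0:5,r1:9,r2:Mul1,r3:0,r4:Add3
  c11: CDB Mul1=0  regs: r0:5,r1:9,r2:0,r3:0,r4:Add3
  c12: CDB Mul2=0  regs: r0:5,r1:9,r2:0,r3:0,r4:Add3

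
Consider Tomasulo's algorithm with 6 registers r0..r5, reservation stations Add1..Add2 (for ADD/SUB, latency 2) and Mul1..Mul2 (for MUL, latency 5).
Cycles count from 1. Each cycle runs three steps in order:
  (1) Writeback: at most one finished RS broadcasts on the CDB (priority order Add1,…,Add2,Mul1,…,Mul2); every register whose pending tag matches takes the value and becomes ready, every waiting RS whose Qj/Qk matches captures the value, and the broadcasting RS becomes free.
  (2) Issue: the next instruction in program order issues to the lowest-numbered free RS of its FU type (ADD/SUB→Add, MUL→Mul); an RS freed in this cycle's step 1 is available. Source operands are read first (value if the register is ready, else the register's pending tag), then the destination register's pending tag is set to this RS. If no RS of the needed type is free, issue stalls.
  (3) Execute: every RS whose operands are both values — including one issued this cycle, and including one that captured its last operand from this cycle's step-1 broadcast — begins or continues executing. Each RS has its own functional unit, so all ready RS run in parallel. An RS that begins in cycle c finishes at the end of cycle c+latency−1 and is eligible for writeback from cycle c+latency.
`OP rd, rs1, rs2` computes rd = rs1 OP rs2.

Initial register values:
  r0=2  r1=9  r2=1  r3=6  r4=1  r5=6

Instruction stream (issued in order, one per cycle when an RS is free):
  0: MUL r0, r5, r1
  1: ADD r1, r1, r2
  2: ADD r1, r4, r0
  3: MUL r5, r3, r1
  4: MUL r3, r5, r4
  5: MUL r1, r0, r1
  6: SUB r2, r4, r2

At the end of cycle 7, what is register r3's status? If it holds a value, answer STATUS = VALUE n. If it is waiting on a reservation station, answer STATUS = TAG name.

STATUS = TAG Mul1

c1: issue MUL r0<-Mul1 | r0:Mul1,r1:9,r2:1,r3:6,r4:1,r5:6
c2: issue ADD r1<-Add1 | r0:Mul1,r1:Add1,r2:1,r3:6,r4:1,r5:6
c3: issue ADD r1<-Add2 | r0:Mul1,r1:Add2,r2:1,r3:6,r4:1,r5:6
c4: CDB Add1=10; issue MUL r5<-Mul2 | r0:Mul1,r1:Add2,r2:1,r3:6,r4:1,r5:Mul2
c5: stall | r0:Mul1,r1:Add2,r2:1,r3:6,r4:1,r5:Mul2
c6: CDB Mul1=54; issue MUL r3<-Mul1 | r0:54,r1:Add2,r2:1,r3:Mul1,r4:1,r5:Mul2
c7: stall | r0:54,r1:Add2,r2:1,r3:Mul1,r4:1,r5:Mul2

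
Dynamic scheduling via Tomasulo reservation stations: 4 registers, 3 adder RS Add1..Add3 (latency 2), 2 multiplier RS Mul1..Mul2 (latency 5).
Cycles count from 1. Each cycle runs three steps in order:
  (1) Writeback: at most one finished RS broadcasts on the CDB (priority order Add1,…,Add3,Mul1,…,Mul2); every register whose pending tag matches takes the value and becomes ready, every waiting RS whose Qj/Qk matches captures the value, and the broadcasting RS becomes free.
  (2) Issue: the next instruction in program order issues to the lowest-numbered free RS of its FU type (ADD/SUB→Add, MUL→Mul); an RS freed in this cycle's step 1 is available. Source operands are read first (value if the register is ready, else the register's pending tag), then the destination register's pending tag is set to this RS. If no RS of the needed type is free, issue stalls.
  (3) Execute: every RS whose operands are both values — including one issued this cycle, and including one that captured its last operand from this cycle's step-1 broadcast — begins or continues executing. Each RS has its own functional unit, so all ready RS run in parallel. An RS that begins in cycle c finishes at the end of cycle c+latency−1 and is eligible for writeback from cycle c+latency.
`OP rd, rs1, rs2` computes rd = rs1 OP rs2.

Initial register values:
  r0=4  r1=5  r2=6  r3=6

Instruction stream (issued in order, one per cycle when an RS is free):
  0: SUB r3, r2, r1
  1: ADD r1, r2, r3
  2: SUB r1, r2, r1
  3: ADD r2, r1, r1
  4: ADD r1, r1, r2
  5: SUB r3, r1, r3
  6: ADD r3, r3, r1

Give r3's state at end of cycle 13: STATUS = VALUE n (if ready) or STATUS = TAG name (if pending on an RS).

  c1: issue SUB r3<-Add1  regs: r0:4,r1:5,r2:6,r3:Add1
  c2: issue ADD r1<-Add2  regs: r0:4,r1:Add2,r2:6,r3:Add1
  c3: CDB Add1=1; issue SUB r1<-Add1  regs: r0:4,r1:Add1,r2:6,r3:1
  c4: issue ADD r2<-Add3  regs: r0:4,r1:Add1,r2:Add3,r3:1
  c5: CDB Add2=7; issue ADD r1<-Add2  regs: r0:4,r1:Add2,r2:Add3,r3:1
  c6: stall  regs: r0:4,r1:Add2,r2:Add3,r3:1
  c7: CDB Add1=-1; issue SUB r3<-Add1  regs: r0:4,r1:Add2,r2:Add3,r3:Add1
  c8: stall  regs: r0:4,r1:Add2,r2:Add3,r3:Add1
  c9: CDB Add3=-2; issue ADD r3<-Add3  regs: r0:4,r1:Add2,r2:-2,r3:Add3
  c10: -  regs: r0:4,r1:Add2,r2:-2,r3:Add3
  c11: CDB Add2=-3  regs: r0:4,r1:-3,r2:-2,r3:Add3
  c12: -  regs: r0:4,r1:-3,r2:-2,r3:Add3
  c13: CDB Add1=-4  regs: r0:4,r1:-3,r2:-2,r3:Add3

STATUS = TAG Add3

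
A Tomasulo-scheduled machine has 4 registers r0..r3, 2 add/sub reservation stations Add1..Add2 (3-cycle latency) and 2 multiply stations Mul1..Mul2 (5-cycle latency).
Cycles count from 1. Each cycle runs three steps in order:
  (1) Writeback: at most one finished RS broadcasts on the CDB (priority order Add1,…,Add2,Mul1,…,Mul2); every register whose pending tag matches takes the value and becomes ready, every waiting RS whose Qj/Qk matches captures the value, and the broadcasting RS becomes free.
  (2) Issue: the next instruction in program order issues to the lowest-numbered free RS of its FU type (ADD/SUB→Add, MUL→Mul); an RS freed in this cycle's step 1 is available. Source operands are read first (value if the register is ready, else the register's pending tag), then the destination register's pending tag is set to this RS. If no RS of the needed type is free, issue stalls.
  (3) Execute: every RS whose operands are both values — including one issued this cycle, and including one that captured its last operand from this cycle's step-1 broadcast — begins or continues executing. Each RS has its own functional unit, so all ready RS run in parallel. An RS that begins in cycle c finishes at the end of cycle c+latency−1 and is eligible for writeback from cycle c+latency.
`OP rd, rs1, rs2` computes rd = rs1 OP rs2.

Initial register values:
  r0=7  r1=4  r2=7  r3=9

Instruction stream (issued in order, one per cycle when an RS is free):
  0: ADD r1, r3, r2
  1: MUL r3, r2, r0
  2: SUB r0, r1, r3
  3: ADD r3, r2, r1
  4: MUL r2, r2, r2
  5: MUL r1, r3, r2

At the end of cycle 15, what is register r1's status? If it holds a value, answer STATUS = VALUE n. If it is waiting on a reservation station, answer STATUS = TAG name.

STATUS = VALUE 1127

cycle 1: issue ADD r1<-Add1 // r0:7,r1:Add1,r2:7,r3:9
cycle 2: issue MUL r3<-Mul1 // r0:7,r1:Add1,r2:7,r3:Mul1
cycle 3: issue SUB r0<-Add2 // r0:Add2,r1:Add1,r2:7,r3:Mul1
cycle 4: CDB Add1=16; issue ADD r3<-Add1 // r0:Add2,r1:16,r2:7,r3:Add1
cycle 5: issue MUL r2<-Mul2 // r0:Add2,r1:16,r2:Mul2,r3:Add1
cycle 6: stall // r0:Add2,r1:16,r2:Mul2,r3:Add1
cycle 7: CDB Add1=23; stall // r0:Add2,r1:16,r2:Mul2,r3:23
cycle 8: CDB Mul1=49; issue MUL r1<-Mul1 // r0:Add2,r1:Mul1,r2:Mul2,r3:23
cycle 9: - // r0:Add2,r1:Mul1,r2:Mul2,r3:23
cycle 10: CDB Mul2=49 // r0:Add2,r1:Mul1,r2:49,r3:23
cycle 11: CDB Add2=-33 // r0:-33,r1:Mul1,r2:49,r3:23
cycle 12: - // r0:-33,r1:Mul1,r2:49,r3:23
cycle 13: - // r0:-33,r1:Mul1,r2:49,r3:23
cycle 14: - // r0:-33,r1:Mul1,r2:49,r3:23
cycle 15: CDB Mul1=1127 // r0:-33,r1:1127,r2:49,r3:23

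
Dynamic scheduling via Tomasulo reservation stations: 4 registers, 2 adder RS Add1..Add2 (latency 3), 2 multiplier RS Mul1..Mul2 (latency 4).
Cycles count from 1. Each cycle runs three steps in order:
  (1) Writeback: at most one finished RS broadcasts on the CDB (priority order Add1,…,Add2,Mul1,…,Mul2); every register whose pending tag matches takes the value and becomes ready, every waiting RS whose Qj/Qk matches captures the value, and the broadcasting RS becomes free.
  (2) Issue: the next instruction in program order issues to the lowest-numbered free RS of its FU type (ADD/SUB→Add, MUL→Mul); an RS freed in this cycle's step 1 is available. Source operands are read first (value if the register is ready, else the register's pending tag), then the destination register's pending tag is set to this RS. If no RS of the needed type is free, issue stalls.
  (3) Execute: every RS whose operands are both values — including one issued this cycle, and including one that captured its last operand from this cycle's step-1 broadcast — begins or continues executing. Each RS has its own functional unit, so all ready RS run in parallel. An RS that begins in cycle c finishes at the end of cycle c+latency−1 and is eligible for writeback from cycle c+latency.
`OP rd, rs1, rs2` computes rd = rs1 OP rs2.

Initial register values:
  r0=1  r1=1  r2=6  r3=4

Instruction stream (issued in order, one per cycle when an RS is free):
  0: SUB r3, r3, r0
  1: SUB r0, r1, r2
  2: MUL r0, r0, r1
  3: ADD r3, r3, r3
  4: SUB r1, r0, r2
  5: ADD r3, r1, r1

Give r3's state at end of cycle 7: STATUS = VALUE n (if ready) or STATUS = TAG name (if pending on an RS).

STATUS = TAG Add1

c1: issue SUB r3<-Add1 | r0:1,r1:1,r2:6,r3:Add1
c2: issue SUB r0<-Add2 | r0:Add2,r1:1,r2:6,r3:Add1
c3: issue MUL r0<-Mul1 | r0:Mul1,r1:1,r2:6,r3:Add1
c4: CDB Add1=3; issue ADD r3<-Add1 | r0:Mul1,r1:1,r2:6,r3:Add1
c5: CDB Add2=-5; issue SUB r1<-Add2 | r0:Mul1,r1:Add2,r2:6,r3:Add1
c6: stall | r0:Mul1,r1:Add2,r2:6,r3:Add1
c7: CDB Add1=6; issue ADD r3<-Add1 | r0:Mul1,r1:Add2,r2:6,r3:Add1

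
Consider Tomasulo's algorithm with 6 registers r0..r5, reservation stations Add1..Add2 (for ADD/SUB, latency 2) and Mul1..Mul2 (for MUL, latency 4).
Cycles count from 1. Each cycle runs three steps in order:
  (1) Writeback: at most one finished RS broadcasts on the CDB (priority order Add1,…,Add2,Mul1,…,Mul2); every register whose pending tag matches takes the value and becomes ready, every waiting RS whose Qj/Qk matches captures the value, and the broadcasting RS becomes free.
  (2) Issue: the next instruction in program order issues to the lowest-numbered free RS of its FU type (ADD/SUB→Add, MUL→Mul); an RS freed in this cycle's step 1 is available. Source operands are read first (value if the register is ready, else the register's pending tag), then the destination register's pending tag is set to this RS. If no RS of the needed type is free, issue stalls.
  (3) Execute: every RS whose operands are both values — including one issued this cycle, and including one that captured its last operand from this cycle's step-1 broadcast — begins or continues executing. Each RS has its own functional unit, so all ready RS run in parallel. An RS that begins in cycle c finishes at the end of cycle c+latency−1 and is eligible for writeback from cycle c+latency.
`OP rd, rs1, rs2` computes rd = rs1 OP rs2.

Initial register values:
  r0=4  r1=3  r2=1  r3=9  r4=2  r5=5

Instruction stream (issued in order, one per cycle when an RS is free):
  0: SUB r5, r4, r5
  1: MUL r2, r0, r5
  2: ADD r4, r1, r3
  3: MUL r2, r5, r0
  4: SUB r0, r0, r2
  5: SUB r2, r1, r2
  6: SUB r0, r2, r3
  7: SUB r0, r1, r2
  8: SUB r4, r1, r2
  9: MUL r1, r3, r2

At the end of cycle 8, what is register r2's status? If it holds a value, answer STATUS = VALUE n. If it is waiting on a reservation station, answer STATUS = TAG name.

cycle 1: issue SUB r5<-Add1 // r0:4,r1:3,r2:1,r3:9,r4:2,r5:Add1
cycle 2: issue MUL r2<-Mul1 // r0:4,r1:3,r2:Mul1,r3:9,r4:2,r5:Add1
cycle 3: CDB Add1=-3; issue ADD r4<-Add1 // r0:4,r1:3,r2:Mul1,r3:9,r4:Add1,r5:-3
cycle 4: issue MUL r2<-Mul2 // r0:4,r1:3,r2:Mul2,r3:9,r4:Add1,r5:-3
cycle 5: CDB Add1=12; issue SUB r0<-Add1 // r0:Add1,r1:3,r2:Mul2,r3:9,r4:12,r5:-3
cycle 6: issue SUB r2<-Add2 // r0:Add1,r1:3,r2:Add2,r3:9,r4:12,r5:-3
cycle 7: CDB Mul1=-12; stall // r0:Add1,r1:3,r2:Add2,r3:9,r4:12,r5:-3
cycle 8: CDB Mul2=-12; stall // r0:Add1,r1:3,r2:Add2,r3:9,r4:12,r5:-3

STATUS = TAG Add2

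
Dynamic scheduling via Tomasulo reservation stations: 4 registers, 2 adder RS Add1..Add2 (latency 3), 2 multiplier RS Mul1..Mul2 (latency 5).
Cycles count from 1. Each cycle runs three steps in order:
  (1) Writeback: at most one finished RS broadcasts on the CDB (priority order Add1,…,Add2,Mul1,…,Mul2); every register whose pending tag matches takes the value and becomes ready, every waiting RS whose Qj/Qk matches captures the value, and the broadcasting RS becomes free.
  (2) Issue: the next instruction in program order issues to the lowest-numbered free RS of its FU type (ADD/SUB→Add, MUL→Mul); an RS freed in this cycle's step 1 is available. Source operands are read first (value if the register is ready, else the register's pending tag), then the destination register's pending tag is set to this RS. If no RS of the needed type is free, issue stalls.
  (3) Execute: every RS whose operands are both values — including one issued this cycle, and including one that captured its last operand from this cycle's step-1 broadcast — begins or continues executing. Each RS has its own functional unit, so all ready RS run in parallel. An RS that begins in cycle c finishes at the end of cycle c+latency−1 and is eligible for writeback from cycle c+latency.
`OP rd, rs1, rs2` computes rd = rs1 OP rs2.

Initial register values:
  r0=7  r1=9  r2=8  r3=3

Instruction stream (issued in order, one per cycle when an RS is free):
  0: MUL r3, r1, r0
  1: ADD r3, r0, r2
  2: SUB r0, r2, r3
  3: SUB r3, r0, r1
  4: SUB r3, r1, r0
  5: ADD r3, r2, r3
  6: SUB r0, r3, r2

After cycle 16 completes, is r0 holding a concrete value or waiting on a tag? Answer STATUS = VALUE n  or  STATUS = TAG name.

cycle 1: issue MUL r3<-Mul1 // r0:7,r1:9,r2:8,r3:Mul1
cycle 2: issue ADD r3<-Add1 // r0:7,r1:9,r2:8,r3:Add1
cycle 3: issue SUB r0<-Add2 // r0:Add2,r1:9,r2:8,r3:Add1
cycle 4: stall // r0:Add2,r1:9,r2:8,r3:Add1
cycle 5: CDB Add1=15; issue SUB r3<-Add1 // r0:Add2,r1:9,r2:8,r3:Add1
cycle 6: CDB Mul1=63; stall // r0:Add2,r1:9,r2:8,r3:Add1
cycle 7: stall // r0:Add2,r1:9,r2:8,r3:Add1
cycle 8: CDB Add2=-7; issue SUB r3<-Add2 // r0:-7,r1:9,r2:8,r3:Add2
cycle 9: stall // r0:-7,r1:9,r2:8,r3:Add2
cycle 10: stall // r0:-7,r1:9,r2:8,r3:Add2
cycle 11: CDB Add1=-16; issue ADD r3<-Add1 // r0:-7,r1:9,r2:8,r3:Add1
cycle 12: CDB Add2=16; issue SUB r0<-Add2 // r0:Add2,r1:9,r2:8,r3:Add1
cycle 13: - // r0:Add2,r1:9,r2:8,r3:Add1
cycle 14: - // r0:Add2,r1:9,r2:8,r3:Add1
cycle 15: CDB Add1=24 // r0:Add2,r1:9,r2:8,r3:24
cycle 16: - // r0:Add2,r1:9,r2:8,r3:24

STATUS = TAG Add2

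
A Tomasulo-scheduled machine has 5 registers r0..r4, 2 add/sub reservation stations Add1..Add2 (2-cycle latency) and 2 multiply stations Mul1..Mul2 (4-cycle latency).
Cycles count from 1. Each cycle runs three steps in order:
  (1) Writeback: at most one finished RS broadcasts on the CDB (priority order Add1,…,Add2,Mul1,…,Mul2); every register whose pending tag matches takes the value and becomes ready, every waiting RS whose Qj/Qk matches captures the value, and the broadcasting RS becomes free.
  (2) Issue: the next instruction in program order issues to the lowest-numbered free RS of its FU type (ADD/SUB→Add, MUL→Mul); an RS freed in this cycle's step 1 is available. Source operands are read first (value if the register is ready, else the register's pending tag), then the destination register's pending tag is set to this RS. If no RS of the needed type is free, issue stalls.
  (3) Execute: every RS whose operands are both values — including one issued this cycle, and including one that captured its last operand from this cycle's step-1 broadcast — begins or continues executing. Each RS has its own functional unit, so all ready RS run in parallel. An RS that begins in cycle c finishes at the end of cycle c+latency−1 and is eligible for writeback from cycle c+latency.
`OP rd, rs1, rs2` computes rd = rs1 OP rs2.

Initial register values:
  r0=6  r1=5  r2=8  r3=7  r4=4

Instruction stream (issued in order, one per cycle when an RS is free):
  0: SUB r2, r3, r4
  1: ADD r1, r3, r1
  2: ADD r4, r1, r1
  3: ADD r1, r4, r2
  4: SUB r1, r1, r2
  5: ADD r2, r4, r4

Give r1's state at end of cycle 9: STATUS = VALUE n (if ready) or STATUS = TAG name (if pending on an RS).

c1: issue SUB r2<-Add1 | r0:6,r1:5,r2:Add1,r3:7,r4:4
c2: issue ADD r1<-Add2 | r0:6,r1:Add2,r2:Add1,r3:7,r4:4
c3: CDB Add1=3; issue ADD r4<-Add1 | r0:6,r1:Add2,r2:3,r3:7,r4:Add1
c4: CDB Add2=12; issue ADD r1<-Add2 | r0:6,r1:Add2,r2:3,r3:7,r4:Add1
c5: stall | r0:6,r1:Add2,r2:3,r3:7,r4:Add1
c6: CDB Add1=24; issue SUB r1<-Add1 | r0:6,r1:Add1,r2:3,r3:7,r4:24
c7: stall | r0:6,r1:Add1,r2:3,r3:7,r4:24
c8: CDB Add2=27; issue ADD r2<-Add2 | r0:6,r1:Add1,r2:Add2,r3:7,r4:24
c9: - | r0:6,r1:Add1,r2:Add2,r3:7,r4:24

STATUS = TAG Add1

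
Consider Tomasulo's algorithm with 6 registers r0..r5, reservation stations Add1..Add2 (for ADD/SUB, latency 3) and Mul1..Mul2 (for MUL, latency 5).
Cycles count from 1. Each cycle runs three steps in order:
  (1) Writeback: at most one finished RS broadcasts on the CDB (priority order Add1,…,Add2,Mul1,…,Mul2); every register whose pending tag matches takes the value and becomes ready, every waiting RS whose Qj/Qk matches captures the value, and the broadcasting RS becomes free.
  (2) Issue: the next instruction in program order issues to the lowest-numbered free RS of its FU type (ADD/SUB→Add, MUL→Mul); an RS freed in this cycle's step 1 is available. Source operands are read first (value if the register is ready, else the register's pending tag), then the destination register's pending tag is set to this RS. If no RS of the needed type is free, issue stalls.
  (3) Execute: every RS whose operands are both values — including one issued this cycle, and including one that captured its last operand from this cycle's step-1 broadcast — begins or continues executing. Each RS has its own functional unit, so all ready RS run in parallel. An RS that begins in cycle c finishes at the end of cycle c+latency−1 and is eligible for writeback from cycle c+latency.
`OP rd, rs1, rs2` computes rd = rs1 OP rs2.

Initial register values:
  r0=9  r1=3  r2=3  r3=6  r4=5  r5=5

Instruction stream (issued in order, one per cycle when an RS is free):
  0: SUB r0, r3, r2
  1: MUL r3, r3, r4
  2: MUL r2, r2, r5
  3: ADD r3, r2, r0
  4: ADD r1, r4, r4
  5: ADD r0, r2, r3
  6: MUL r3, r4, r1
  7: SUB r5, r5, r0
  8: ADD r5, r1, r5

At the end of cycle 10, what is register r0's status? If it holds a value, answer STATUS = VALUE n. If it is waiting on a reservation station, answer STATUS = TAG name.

STATUS = TAG Add2

  c1: issue SUB r0<-Add1  regs: r0:Add1,r1:3,r2:3,r3:6,r4:5,r5:5
  c2: issue MUL r3<-Mul1  regs: r0:Add1,r1:3,r2:3,r3:Mul1,r4:5,r5:5
  c3: issue MUL r2<-Mul2  regs: r0:Add1,r1:3,r2:Mul2,r3:Mul1,r4:5,r5:5
  c4: CDB Add1=3; issue ADD r3<-Add1  regs: r0:3,r1:3,r2:Mul2,r3:Add1,r4:5,r5:5
  c5: issue ADD r1<-Add2  regs: r0:3,r1:Add2,r2:Mul2,r3:Add1,r4:5,r5:5
  c6: stall  regs: r0:3,r1:Add2,r2:Mul2,r3:Add1,r4:5,r5:5
  c7: CDB Mul1=30; stall  regs: r0:3,r1:Add2,r2:Mul2,r3:Add1,r4:5,r5:5
  c8: CDB Add2=10; issue ADD r0<-Add2  regs: r0:Add2,r1:10,r2:Mul2,r3:Add1,r4:5,r5:5
  c9: CDB Mul2=15; issue MUL r3<-Mul1  regs: r0:Add2,r1:10,r2:15,r3:Mul1,r4:5,r5:5
  c10: stall  regs: r0:Add2,r1:10,r2:15,r3:Mul1,r4:5,r5:5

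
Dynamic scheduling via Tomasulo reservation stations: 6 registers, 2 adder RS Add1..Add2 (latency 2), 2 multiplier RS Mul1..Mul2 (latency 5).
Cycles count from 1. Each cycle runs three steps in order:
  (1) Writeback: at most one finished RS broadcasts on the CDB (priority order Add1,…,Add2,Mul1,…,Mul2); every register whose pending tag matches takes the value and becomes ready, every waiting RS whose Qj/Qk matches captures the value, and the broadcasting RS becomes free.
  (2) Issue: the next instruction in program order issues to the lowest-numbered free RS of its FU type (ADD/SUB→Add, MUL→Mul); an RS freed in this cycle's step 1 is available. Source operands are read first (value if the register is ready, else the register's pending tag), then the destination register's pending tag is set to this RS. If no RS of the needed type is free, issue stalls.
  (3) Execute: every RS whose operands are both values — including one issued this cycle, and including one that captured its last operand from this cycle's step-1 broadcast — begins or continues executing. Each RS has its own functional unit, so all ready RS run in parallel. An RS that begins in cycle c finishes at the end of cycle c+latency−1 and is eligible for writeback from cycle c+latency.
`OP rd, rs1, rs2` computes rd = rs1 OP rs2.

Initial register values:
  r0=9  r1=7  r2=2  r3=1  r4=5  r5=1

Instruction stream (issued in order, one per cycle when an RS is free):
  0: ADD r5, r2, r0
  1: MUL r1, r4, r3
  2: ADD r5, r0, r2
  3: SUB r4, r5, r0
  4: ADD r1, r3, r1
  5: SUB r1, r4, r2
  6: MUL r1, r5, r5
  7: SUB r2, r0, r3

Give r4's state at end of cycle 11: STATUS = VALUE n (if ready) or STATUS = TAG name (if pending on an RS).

STATUS = VALUE 2

cycle 1: issue ADD r5<-Add1 // r0:9,r1:7,r2:2,r3:1,r4:5,r5:Add1
cycle 2: issue MUL r1<-Mul1 // r0:9,r1:Mul1,r2:2,r3:1,r4:5,r5:Add1
cycle 3: CDB Add1=11; issue ADD r5<-Add1 // r0:9,r1:Mul1,r2:2,r3:1,r4:5,r5:Add1
cycle 4: issue SUB r4<-Add2 // r0:9,r1:Mul1,r2:2,r3:1,r4:Add2,r5:Add1
cycle 5: CDB Add1=11; issue ADD r1<-Add1 // r0:9,r1:Add1,r2:2,r3:1,r4:Add2,r5:11
cycle 6: stall // r0:9,r1:Add1,r2:2,r3:1,r4:Add2,r5:11
cycle 7: CDB Add2=2; issue SUB r1<-Add2 // r0:9,r1:Add2,r2:2,r3:1,r4:2,r5:11
cycle 8: CDB Mul1=5; issue MUL r1<-Mul1 // r0:9,r1:Mul1,r2:2,r3:1,r4:2,r5:11
cycle 9: CDB Add2=0; issue SUB r2<-Add2 // r0:9,r1:Mul1,r2:Add2,r3:1,r4:2,r5:11
cycle 10: CDB Add1=6 // r0:9,r1:Mul1,r2:Add2,r3:1,r4:2,r5:11
cycle 11: CDB Add2=8 // r0:9,r1:Mul1,r2:8,r3:1,r4:2,r5:11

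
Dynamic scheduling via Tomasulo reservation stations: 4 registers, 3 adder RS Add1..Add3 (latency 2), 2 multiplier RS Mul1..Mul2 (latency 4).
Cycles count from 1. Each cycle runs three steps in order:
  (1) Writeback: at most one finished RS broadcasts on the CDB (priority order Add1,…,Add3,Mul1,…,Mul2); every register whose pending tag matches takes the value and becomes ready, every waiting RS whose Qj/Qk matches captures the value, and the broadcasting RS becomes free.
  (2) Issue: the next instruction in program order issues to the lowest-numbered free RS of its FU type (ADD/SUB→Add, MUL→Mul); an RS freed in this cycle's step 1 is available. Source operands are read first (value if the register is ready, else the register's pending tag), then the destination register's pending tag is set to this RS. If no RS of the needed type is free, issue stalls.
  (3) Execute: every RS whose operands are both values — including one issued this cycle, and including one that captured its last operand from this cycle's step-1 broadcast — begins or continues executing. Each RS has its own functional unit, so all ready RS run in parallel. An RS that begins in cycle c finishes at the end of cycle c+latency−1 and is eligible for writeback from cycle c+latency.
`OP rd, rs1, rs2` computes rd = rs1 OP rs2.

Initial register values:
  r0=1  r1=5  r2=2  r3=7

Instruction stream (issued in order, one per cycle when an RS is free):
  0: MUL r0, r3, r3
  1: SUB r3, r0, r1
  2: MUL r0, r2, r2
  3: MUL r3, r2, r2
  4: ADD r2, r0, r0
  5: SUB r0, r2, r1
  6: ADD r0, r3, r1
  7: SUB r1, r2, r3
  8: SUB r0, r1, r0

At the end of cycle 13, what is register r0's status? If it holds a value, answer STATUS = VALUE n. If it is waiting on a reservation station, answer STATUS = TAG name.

STATUS = TAG Add3

c1: issue MUL r0<-Mul1 | r0:Mul1,r1:5,r2:2,r3:7
c2: issue SUB r3<-Add1 | r0:Mul1,r1:5,r2:2,r3:Add1
c3: issue MUL r0<-Mul2 | r0:Mul2,r1:5,r2:2,r3:Add1
c4: stall | r0:Mul2,r1:5,r2:2,r3:Add1
c5: CDB Mul1=49; issue MUL r3<-Mul1 | r0:Mul2,r1:5,r2:2,r3:Mul1
c6: issue ADD r2<-Add2 | r0:Mul2,r1:5,r2:Add2,r3:Mul1
c7: CDB Add1=44; issue SUB r0<-Add1 | r0:Add1,r1:5,r2:Add2,r3:Mul1
c8: CDB Mul2=4; issue ADD r0<-Add3 | r0:Add3,r1:5,r2:Add2,r3:Mul1
c9: CDB Mul1=4; stall | r0:Add3,r1:5,r2:Add2,r3:4
c10: CDB Add2=8; issue SUB r1<-Add2 | r0:Add3,r1:Add2,r2:8,r3:4
c11: CDB Add3=9; issue SUB r0<-Add3 | r0:Add3,r1:Add2,r2:8,r3:4
c12: CDB Add1=3 | r0:Add3,r1:Add2,r2:8,r3:4
c13: CDB Add2=4 | r0:Add3,r1:4,r2:8,r3:4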